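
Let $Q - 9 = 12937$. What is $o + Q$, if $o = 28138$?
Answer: $41084$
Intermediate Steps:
$Q = 12946$ ($Q = 9 + 12937 = 12946$)
$o + Q = 28138 + 12946 = 41084$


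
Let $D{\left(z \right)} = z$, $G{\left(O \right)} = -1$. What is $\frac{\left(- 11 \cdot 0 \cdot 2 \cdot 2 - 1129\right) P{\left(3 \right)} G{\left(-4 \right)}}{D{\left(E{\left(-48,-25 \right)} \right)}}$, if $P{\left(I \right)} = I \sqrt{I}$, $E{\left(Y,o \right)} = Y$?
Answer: $- \frac{1129 \sqrt{3}}{16} \approx -122.22$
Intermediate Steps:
$P{\left(I \right)} = I^{\frac{3}{2}}$
$\frac{\left(- 11 \cdot 0 \cdot 2 \cdot 2 - 1129\right) P{\left(3 \right)} G{\left(-4 \right)}}{D{\left(E{\left(-48,-25 \right)} \right)}} = \frac{\left(- 11 \cdot 0 \cdot 2 \cdot 2 - 1129\right) 3^{\frac{3}{2}} \left(-1\right)}{-48} = \left(- 11 \cdot 0 \cdot 2 - 1129\right) 3 \sqrt{3} \left(-1\right) \left(- \frac{1}{48}\right) = \left(\left(-11\right) 0 - 1129\right) \left(- 3 \sqrt{3}\right) \left(- \frac{1}{48}\right) = \left(0 - 1129\right) \left(- 3 \sqrt{3}\right) \left(- \frac{1}{48}\right) = - 1129 \left(- 3 \sqrt{3}\right) \left(- \frac{1}{48}\right) = 3387 \sqrt{3} \left(- \frac{1}{48}\right) = - \frac{1129 \sqrt{3}}{16}$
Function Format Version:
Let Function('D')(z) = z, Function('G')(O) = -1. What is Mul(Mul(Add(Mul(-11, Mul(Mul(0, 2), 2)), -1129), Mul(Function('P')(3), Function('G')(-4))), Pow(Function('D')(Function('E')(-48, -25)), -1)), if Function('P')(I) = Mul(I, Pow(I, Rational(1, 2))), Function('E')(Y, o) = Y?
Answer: Mul(Rational(-1129, 16), Pow(3, Rational(1, 2))) ≈ -122.22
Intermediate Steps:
Function('P')(I) = Pow(I, Rational(3, 2))
Mul(Mul(Add(Mul(-11, Mul(Mul(0, 2), 2)), -1129), Mul(Function('P')(3), Function('G')(-4))), Pow(Function('D')(Function('E')(-48, -25)), -1)) = Mul(Mul(Add(Mul(-11, Mul(Mul(0, 2), 2)), -1129), Mul(Pow(3, Rational(3, 2)), -1)), Pow(-48, -1)) = Mul(Mul(Add(Mul(-11, Mul(0, 2)), -1129), Mul(Mul(3, Pow(3, Rational(1, 2))), -1)), Rational(-1, 48)) = Mul(Mul(Add(Mul(-11, 0), -1129), Mul(-3, Pow(3, Rational(1, 2)))), Rational(-1, 48)) = Mul(Mul(Add(0, -1129), Mul(-3, Pow(3, Rational(1, 2)))), Rational(-1, 48)) = Mul(Mul(-1129, Mul(-3, Pow(3, Rational(1, 2)))), Rational(-1, 48)) = Mul(Mul(3387, Pow(3, Rational(1, 2))), Rational(-1, 48)) = Mul(Rational(-1129, 16), Pow(3, Rational(1, 2)))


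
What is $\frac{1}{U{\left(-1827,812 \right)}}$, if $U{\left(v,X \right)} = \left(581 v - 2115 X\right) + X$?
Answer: $- \frac{1}{2778055} \approx -3.5996 \cdot 10^{-7}$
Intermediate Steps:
$U{\left(v,X \right)} = - 2114 X + 581 v$ ($U{\left(v,X \right)} = \left(- 2115 X + 581 v\right) + X = - 2114 X + 581 v$)
$\frac{1}{U{\left(-1827,812 \right)}} = \frac{1}{\left(-2114\right) 812 + 581 \left(-1827\right)} = \frac{1}{-1716568 - 1061487} = \frac{1}{-2778055} = - \frac{1}{2778055}$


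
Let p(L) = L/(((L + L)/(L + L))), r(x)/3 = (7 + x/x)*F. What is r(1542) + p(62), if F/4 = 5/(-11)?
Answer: 202/11 ≈ 18.364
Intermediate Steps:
F = -20/11 (F = 4*(5/(-11)) = 4*(5*(-1/11)) = 4*(-5/11) = -20/11 ≈ -1.8182)
r(x) = -480/11 (r(x) = 3*((7 + x/x)*(-20/11)) = 3*((7 + 1)*(-20/11)) = 3*(8*(-20/11)) = 3*(-160/11) = -480/11)
p(L) = L (p(L) = L/(((2*L)/((2*L)))) = L/(((2*L)*(1/(2*L)))) = L/1 = L*1 = L)
r(1542) + p(62) = -480/11 + 62 = 202/11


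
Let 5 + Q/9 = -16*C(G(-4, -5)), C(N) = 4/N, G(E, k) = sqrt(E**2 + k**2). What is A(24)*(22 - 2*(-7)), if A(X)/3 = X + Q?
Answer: -2268 - 62208*sqrt(41)/41 ≈ -11983.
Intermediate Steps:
Q = -45 - 576*sqrt(41)/41 (Q = -45 + 9*(-64/(sqrt((-4)**2 + (-5)**2))) = -45 + 9*(-64/(sqrt(16 + 25))) = -45 + 9*(-64/(sqrt(41))) = -45 + 9*(-64*sqrt(41)/41) = -45 - 576*sqrt(41)/41 ≈ -134.96)
A(X) = -135 + 3*X - 1728*sqrt(41)/41 (A(X) = 3*(X + (-45 - 576*sqrt(41)/41)) = 3*(-45 + X - 576*sqrt(41)/41) = -135 + 3*X - 1728*sqrt(41)/41)
A(24)*(22 - 2*(-7)) = (-135 + 3*24 - 1728*sqrt(41)/41)*(22 - 2*(-7)) = (-135 + 72 - 1728*sqrt(41)/41)*(22 - 1*(-14)) = (-63 - 1728*sqrt(41)/41)*(22 + 14) = (-63 - 1728*sqrt(41)/41)*36 = -2268 - 62208*sqrt(41)/41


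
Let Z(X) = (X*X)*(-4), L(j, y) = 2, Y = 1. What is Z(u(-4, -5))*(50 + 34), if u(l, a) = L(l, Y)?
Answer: -1344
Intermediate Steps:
u(l, a) = 2
Z(X) = -4*X² (Z(X) = X²*(-4) = -4*X²)
Z(u(-4, -5))*(50 + 34) = (-4*2²)*(50 + 34) = -4*4*84 = -16*84 = -1344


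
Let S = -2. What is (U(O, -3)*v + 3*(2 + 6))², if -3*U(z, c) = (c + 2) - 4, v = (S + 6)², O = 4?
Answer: 23104/9 ≈ 2567.1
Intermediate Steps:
v = 16 (v = (-2 + 6)² = 4² = 16)
U(z, c) = ⅔ - c/3 (U(z, c) = -((c + 2) - 4)/3 = -((2 + c) - 4)/3 = -(-2 + c)/3 = ⅔ - c/3)
(U(O, -3)*v + 3*(2 + 6))² = ((⅔ - ⅓*(-3))*16 + 3*(2 + 6))² = ((⅔ + 1)*16 + 3*8)² = ((5/3)*16 + 24)² = (80/3 + 24)² = (152/3)² = 23104/9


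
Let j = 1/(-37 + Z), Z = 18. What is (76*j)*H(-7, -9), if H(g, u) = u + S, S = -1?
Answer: 40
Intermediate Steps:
H(g, u) = -1 + u (H(g, u) = u - 1 = -1 + u)
j = -1/19 (j = 1/(-37 + 18) = 1/(-19) = -1/19 ≈ -0.052632)
(76*j)*H(-7, -9) = (76*(-1/19))*(-1 - 9) = -4*(-10) = 40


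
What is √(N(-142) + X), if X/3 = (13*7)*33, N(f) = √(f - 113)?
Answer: √(9009 + I*√255) ≈ 94.916 + 0.0841*I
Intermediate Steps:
N(f) = √(-113 + f)
X = 9009 (X = 3*((13*7)*33) = 3*(91*33) = 3*3003 = 9009)
√(N(-142) + X) = √(√(-113 - 142) + 9009) = √(√(-255) + 9009) = √(I*√255 + 9009) = √(9009 + I*√255)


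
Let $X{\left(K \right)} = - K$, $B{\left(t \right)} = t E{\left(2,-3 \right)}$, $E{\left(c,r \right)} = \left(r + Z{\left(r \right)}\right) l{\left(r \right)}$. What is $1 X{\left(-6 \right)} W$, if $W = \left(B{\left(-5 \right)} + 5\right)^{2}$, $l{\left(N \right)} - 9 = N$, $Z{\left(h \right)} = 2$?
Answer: $7350$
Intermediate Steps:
$l{\left(N \right)} = 9 + N$
$E{\left(c,r \right)} = \left(2 + r\right) \left(9 + r\right)$ ($E{\left(c,r \right)} = \left(r + 2\right) \left(9 + r\right) = \left(2 + r\right) \left(9 + r\right)$)
$B{\left(t \right)} = - 6 t$ ($B{\left(t \right)} = t \left(2 - 3\right) \left(9 - 3\right) = t \left(\left(-1\right) 6\right) = t \left(-6\right) = - 6 t$)
$W = 1225$ ($W = \left(\left(-6\right) \left(-5\right) + 5\right)^{2} = \left(30 + 5\right)^{2} = 35^{2} = 1225$)
$1 X{\left(-6 \right)} W = 1 \left(\left(-1\right) \left(-6\right)\right) 1225 = 1 \cdot 6 \cdot 1225 = 6 \cdot 1225 = 7350$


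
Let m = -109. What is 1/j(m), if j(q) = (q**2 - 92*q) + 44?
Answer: 1/21953 ≈ 4.5552e-5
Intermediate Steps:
j(q) = 44 + q**2 - 92*q
1/j(m) = 1/(44 + (-109)**2 - 92*(-109)) = 1/(44 + 11881 + 10028) = 1/21953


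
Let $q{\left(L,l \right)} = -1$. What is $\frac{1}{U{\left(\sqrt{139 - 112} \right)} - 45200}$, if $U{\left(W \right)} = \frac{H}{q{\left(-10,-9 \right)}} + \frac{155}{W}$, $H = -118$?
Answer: $- \frac{1217214}{54874417523} - \frac{465 \sqrt{3}}{54874417523} \approx -2.2197 \cdot 10^{-5}$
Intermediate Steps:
$U{\left(W \right)} = 118 + \frac{155}{W}$ ($U{\left(W \right)} = - \frac{118}{-1} + \frac{155}{W} = \left(-118\right) \left(-1\right) + \frac{155}{W} = 118 + \frac{155}{W}$)
$\frac{1}{U{\left(\sqrt{139 - 112} \right)} - 45200} = \frac{1}{\left(118 + \frac{155}{\sqrt{139 - 112}}\right) - 45200} = \frac{1}{\left(118 + \frac{155}{\sqrt{27}}\right) - 45200} = \frac{1}{\left(118 + \frac{155}{3 \sqrt{3}}\right) - 45200} = \frac{1}{\left(118 + 155 \frac{\sqrt{3}}{9}\right) - 45200} = \frac{1}{\left(118 + \frac{155 \sqrt{3}}{9}\right) - 45200} = \frac{1}{-45082 + \frac{155 \sqrt{3}}{9}}$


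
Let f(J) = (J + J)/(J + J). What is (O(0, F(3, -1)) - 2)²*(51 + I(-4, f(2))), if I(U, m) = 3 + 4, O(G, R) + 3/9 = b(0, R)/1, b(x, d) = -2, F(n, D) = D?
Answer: 9802/9 ≈ 1089.1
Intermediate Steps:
f(J) = 1 (f(J) = (2*J)/((2*J)) = (2*J)*(1/(2*J)) = 1)
O(G, R) = -7/3 (O(G, R) = -⅓ - 2/1 = -⅓ - 2*1 = -⅓ - 2 = -7/3)
I(U, m) = 7
(O(0, F(3, -1)) - 2)²*(51 + I(-4, f(2))) = (-7/3 - 2)²*(51 + 7) = (-13/3)²*58 = (169/9)*58 = 9802/9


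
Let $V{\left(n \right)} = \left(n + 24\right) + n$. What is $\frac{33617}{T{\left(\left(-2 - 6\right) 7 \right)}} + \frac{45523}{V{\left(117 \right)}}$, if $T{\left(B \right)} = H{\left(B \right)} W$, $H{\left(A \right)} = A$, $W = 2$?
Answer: $- \frac{1787305}{14448} \approx -123.71$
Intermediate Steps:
$V{\left(n \right)} = 24 + 2 n$ ($V{\left(n \right)} = \left(24 + n\right) + n = 24 + 2 n$)
$T{\left(B \right)} = 2 B$ ($T{\left(B \right)} = B 2 = 2 B$)
$\frac{33617}{T{\left(\left(-2 - 6\right) 7 \right)}} + \frac{45523}{V{\left(117 \right)}} = \frac{33617}{2 \left(-2 - 6\right) 7} + \frac{45523}{24 + 2 \cdot 117} = \frac{33617}{2 \left(\left(-8\right) 7\right)} + \frac{45523}{24 + 234} = \frac{33617}{2 \left(-56\right)} + \frac{45523}{258} = \frac{33617}{-112} + 45523 \cdot \frac{1}{258} = 33617 \left(- \frac{1}{112}\right) + \frac{45523}{258} = - \frac{33617}{112} + \frac{45523}{258} = - \frac{1787305}{14448}$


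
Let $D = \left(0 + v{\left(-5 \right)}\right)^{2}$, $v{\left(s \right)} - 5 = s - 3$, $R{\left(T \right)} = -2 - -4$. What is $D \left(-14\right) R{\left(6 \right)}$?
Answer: $-252$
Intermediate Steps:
$R{\left(T \right)} = 2$ ($R{\left(T \right)} = -2 + 4 = 2$)
$v{\left(s \right)} = 2 + s$ ($v{\left(s \right)} = 5 + \left(s - 3\right) = 5 + \left(-3 + s\right) = 2 + s$)
$D = 9$ ($D = \left(0 + \left(2 - 5\right)\right)^{2} = \left(0 - 3\right)^{2} = \left(-3\right)^{2} = 9$)
$D \left(-14\right) R{\left(6 \right)} = 9 \left(-14\right) 2 = \left(-126\right) 2 = -252$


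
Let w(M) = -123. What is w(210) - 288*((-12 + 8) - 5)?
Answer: 2469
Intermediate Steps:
w(210) - 288*((-12 + 8) - 5) = -123 - 288*((-12 + 8) - 5) = -123 - 288*(-4 - 5) = -123 - 288*(-9) = -123 + 2592 = 2469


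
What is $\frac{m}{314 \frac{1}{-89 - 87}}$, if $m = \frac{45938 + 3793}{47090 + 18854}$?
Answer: $- \frac{547041}{1294151} \approx -0.4227$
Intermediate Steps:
$m = \frac{49731}{65944} \approx 0.75414$
$\frac{m}{314 \frac{1}{-89 - 87}} = \frac{49731}{65944 \frac{314}{-89 - 87}} = \frac{49731}{65944 \frac{314}{-176}} = \frac{49731}{65944 \cdot 314 \left(- \frac{1}{176}\right)} = \frac{49731}{65944 \left(- \frac{157}{88}\right)} = \frac{49731}{65944} \left(- \frac{88}{157}\right) = - \frac{547041}{1294151}$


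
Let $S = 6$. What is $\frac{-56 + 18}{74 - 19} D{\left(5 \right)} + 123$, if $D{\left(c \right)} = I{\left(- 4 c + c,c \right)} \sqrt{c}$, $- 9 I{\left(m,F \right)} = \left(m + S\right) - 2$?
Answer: $123 - \frac{38 \sqrt{5}}{45} \approx 121.11$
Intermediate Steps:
$I{\left(m,F \right)} = - \frac{4}{9} - \frac{m}{9}$ ($I{\left(m,F \right)} = - \frac{\left(m + 6\right) - 2}{9} = - \frac{\left(6 + m\right) - 2}{9} = - \frac{4 + m}{9} = - \frac{4}{9} - \frac{m}{9}$)
$D{\left(c \right)} = \sqrt{c} \left(- \frac{4}{9} + \frac{c}{3}\right)$ ($D{\left(c \right)} = \left(- \frac{4}{9} - \frac{- 4 c + c}{9}\right) \sqrt{c} = \left(- \frac{4}{9} - \frac{\left(-3\right) c}{9}\right) \sqrt{c} = \left(- \frac{4}{9} + \frac{c}{3}\right) \sqrt{c} = \sqrt{c} \left(- \frac{4}{9} + \frac{c}{3}\right)$)
$\frac{-56 + 18}{74 - 19} D{\left(5 \right)} + 123 = \frac{-56 + 18}{74 - 19} \frac{\sqrt{5} \left(-4 + 3 \cdot 5\right)}{9} + 123 = - \frac{38}{55} \frac{\sqrt{5} \left(-4 + 15\right)}{9} + 123 = \left(-38\right) \frac{1}{55} \cdot \frac{1}{9} \sqrt{5} \cdot 11 + 123 = - \frac{38 \frac{11 \sqrt{5}}{9}}{55} + 123 = - \frac{38 \sqrt{5}}{45} + 123 = 123 - \frac{38 \sqrt{5}}{45}$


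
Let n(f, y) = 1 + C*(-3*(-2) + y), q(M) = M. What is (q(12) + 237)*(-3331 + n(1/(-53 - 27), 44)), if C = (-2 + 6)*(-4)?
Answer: -1028370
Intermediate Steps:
C = -16 (C = 4*(-4) = -16)
n(f, y) = -95 - 16*y (n(f, y) = 1 - 16*(-3*(-2) + y) = 1 - 16*(6 + y) = 1 + (-96 - 16*y) = -95 - 16*y)
(q(12) + 237)*(-3331 + n(1/(-53 - 27), 44)) = (12 + 237)*(-3331 + (-95 - 16*44)) = 249*(-3331 + (-95 - 704)) = 249*(-3331 - 799) = 249*(-4130) = -1028370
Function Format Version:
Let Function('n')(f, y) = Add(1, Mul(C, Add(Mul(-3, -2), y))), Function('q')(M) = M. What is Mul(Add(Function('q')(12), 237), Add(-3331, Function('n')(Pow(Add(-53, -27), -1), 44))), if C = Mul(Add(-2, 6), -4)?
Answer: -1028370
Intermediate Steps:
C = -16 (C = Mul(4, -4) = -16)
Function('n')(f, y) = Add(-95, Mul(-16, y)) (Function('n')(f, y) = Add(1, Mul(-16, Add(Mul(-3, -2), y))) = Add(1, Mul(-16, Add(6, y))) = Add(1, Add(-96, Mul(-16, y))) = Add(-95, Mul(-16, y)))
Mul(Add(Function('q')(12), 237), Add(-3331, Function('n')(Pow(Add(-53, -27), -1), 44))) = Mul(Add(12, 237), Add(-3331, Add(-95, Mul(-16, 44)))) = Mul(249, Add(-3331, Add(-95, -704))) = Mul(249, Add(-3331, -799)) = Mul(249, -4130) = -1028370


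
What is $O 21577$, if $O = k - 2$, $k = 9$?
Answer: $151039$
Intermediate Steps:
$O = 7$ ($O = 9 - 2 = 7$)
$O 21577 = 7 \cdot 21577 = 151039$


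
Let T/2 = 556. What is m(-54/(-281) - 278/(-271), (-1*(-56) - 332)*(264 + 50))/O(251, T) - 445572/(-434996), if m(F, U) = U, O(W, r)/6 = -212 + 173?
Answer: 1575114883/4241211 ≈ 371.38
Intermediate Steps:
T = 1112 (T = 2*556 = 1112)
O(W, r) = -234 (O(W, r) = 6*(-212 + 173) = 6*(-39) = -234)
m(-54/(-281) - 278/(-271), (-1*(-56) - 332)*(264 + 50))/O(251, T) - 445572/(-434996) = ((-1*(-56) - 332)*(264 + 50))/(-234) - 445572/(-434996) = ((56 - 332)*314)*(-1/234) - 445572*(-1/434996) = -276*314*(-1/234) + 111393/108749 = -86664*(-1/234) + 111393/108749 = 14444/39 + 111393/108749 = 1575114883/4241211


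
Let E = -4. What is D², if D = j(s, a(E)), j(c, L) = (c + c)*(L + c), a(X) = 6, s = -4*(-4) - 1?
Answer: 396900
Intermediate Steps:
s = 15 (s = 16 - 1 = 15)
j(c, L) = 2*c*(L + c) (j(c, L) = (2*c)*(L + c) = 2*c*(L + c))
D = 630 (D = 2*15*(6 + 15) = 2*15*21 = 630)
D² = 630² = 396900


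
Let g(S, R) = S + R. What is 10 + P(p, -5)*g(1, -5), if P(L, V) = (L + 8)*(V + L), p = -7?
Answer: 58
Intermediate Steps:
g(S, R) = R + S
P(L, V) = (8 + L)*(L + V)
10 + P(p, -5)*g(1, -5) = 10 + ((-7)² + 8*(-7) + 8*(-5) - 7*(-5))*(-5 + 1) = 10 + (49 - 56 - 40 + 35)*(-4) = 10 - 12*(-4) = 10 + 48 = 58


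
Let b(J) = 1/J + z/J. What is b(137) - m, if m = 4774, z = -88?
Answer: -654125/137 ≈ -4774.6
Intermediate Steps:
b(J) = -87/J (b(J) = 1/J - 88/J = -87/J)
b(137) - m = -87/137 - 1*4774 = -87*1/137 - 4774 = -87/137 - 4774 = -654125/137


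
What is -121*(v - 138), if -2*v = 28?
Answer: 18392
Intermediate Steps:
v = -14 (v = -½*28 = -14)
-121*(v - 138) = -121*(-14 - 138) = -121*(-152) = 18392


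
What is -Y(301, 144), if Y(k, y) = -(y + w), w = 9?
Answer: 153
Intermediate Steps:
Y(k, y) = -9 - y (Y(k, y) = -(y + 9) = -(9 + y) = -9 - y)
-Y(301, 144) = -(-9 - 1*144) = -(-9 - 144) = -1*(-153) = 153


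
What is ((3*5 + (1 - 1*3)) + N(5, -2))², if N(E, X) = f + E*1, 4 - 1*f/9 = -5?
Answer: 9801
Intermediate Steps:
f = 81 (f = 36 - 9*(-5) = 36 + 45 = 81)
N(E, X) = 81 + E (N(E, X) = 81 + E*1 = 81 + E)
((3*5 + (1 - 1*3)) + N(5, -2))² = ((3*5 + (1 - 1*3)) + (81 + 5))² = ((15 + (1 - 3)) + 86)² = ((15 - 2) + 86)² = (13 + 86)² = 99² = 9801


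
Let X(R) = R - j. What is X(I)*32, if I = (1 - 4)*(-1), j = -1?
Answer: 128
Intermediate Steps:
I = 3 (I = -3*(-1) = 3)
X(R) = 1 + R (X(R) = R - 1*(-1) = R + 1 = 1 + R)
X(I)*32 = (1 + 3)*32 = 4*32 = 128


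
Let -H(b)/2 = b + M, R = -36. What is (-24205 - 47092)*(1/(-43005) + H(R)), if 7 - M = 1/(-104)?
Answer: -9244370659831/2236260 ≈ -4.1339e+6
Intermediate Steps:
M = 729/104 (M = 7 - 1/(-104) = 7 - 1*(-1/104) = 7 + 1/104 = 729/104 ≈ 7.0096)
H(b) = -729/52 - 2*b (H(b) = -2*(b + 729/104) = -2*(729/104 + b) = -729/52 - 2*b)
(-24205 - 47092)*(1/(-43005) + H(R)) = (-24205 - 47092)*(1/(-43005) + (-729/52 - 2*(-36))) = -71297*(-1/43005 + (-729/52 + 72)) = -71297*(-1/43005 + 3015/52) = -71297*129660023/2236260 = -9244370659831/2236260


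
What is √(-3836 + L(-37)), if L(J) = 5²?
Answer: I*√3811 ≈ 61.733*I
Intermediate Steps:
L(J) = 25
√(-3836 + L(-37)) = √(-3836 + 25) = √(-3811) = I*√3811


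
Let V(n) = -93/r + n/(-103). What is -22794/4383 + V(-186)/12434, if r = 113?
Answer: -1099560726569/211434935286 ≈ -5.2005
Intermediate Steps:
V(n) = -93/113 - n/103 (V(n) = -93/113 + n/(-103) = -93*1/113 + n*(-1/103) = -93/113 - n/103)
-22794/4383 + V(-186)/12434 = -22794/4383 + (-93/113 - 1/103*(-186))/12434 = -22794*1/4383 + (-93/113 + 186/103)*(1/12434) = -7598/1461 + (11439/11639)*(1/12434) = -7598/1461 + 11439/144719326 = -1099560726569/211434935286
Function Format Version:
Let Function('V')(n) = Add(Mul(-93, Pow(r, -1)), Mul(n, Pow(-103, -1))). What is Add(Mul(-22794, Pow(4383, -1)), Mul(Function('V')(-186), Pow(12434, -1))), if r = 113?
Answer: Rational(-1099560726569, 211434935286) ≈ -5.2005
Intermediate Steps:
Function('V')(n) = Add(Rational(-93, 113), Mul(Rational(-1, 103), n)) (Function('V')(n) = Add(Mul(-93, Pow(113, -1)), Mul(n, Pow(-103, -1))) = Add(Mul(-93, Rational(1, 113)), Mul(n, Rational(-1, 103))) = Add(Rational(-93, 113), Mul(Rational(-1, 103), n)))
Add(Mul(-22794, Pow(4383, -1)), Mul(Function('V')(-186), Pow(12434, -1))) = Add(Mul(-22794, Pow(4383, -1)), Mul(Add(Rational(-93, 113), Mul(Rational(-1, 103), -186)), Pow(12434, -1))) = Add(Mul(-22794, Rational(1, 4383)), Mul(Add(Rational(-93, 113), Rational(186, 103)), Rational(1, 12434))) = Add(Rational(-7598, 1461), Mul(Rational(11439, 11639), Rational(1, 12434))) = Add(Rational(-7598, 1461), Rational(11439, 144719326)) = Rational(-1099560726569, 211434935286)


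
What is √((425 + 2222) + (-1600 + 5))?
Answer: 2*√263 ≈ 32.435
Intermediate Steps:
√((425 + 2222) + (-1600 + 5)) = √(2647 - 1595) = √1052 = 2*√263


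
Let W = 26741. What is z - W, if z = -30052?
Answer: -56793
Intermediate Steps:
z - W = -30052 - 1*26741 = -30052 - 26741 = -56793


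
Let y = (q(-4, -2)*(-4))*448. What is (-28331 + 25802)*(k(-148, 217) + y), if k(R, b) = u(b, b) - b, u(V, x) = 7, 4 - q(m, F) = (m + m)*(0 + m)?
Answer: -126364014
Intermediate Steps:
q(m, F) = 4 - 2*m**2 (q(m, F) = 4 - (m + m)*(0 + m) = 4 - 2*m*m = 4 - 2*m**2)
y = 50176 (y = ((4 - 2*(-4)**2)*(-4))*448 = ((4 - 2*16)*(-4))*448 = ((4 - 32)*(-4))*448 = -28*(-4)*448 = 112*448 = 50176)
k(R, b) = 7 - b
(-28331 + 25802)*(k(-148, 217) + y) = (-28331 + 25802)*((7 - 1*217) + 50176) = -2529*((7 - 217) + 50176) = -2529*(-210 + 50176) = -2529*49966 = -126364014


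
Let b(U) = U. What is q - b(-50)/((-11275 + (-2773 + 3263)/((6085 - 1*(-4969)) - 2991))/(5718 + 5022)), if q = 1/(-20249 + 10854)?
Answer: -8135770630967/170819579965 ≈ -47.628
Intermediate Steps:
q = -1/9395 (q = 1/(-9395) = -1/9395 ≈ -0.00010644)
q - b(-50)/((-11275 + (-2773 + 3263)/((6085 - 1*(-4969)) - 2991))/(5718 + 5022)) = -1/9395 - (-50)/((-11275 + (-2773 + 3263)/((6085 - 1*(-4969)) - 2991))/(5718 + 5022)) = -1/9395 - (-50)/((-11275 + 490/((6085 + 4969) - 2991))/10740) = -1/9395 - (-50)/((-11275 + 490/(11054 - 2991))*(1/10740)) = -1/9395 - (-50)/((-11275 + 490/8063)*(1/10740)) = -1/9395 - (-50)/((-90909835/8063*1/10740)) = -1/9395 - (-50)/(-18181967/17319324) = -1/9395 - (-50)*(-17319324)/18181967 = -1/9395 - 1*865966200/18181967 = -1/9395 - 865966200/18181967 = -8135770630967/170819579965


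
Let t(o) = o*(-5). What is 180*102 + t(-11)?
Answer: 18415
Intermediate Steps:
t(o) = -5*o
180*102 + t(-11) = 180*102 - 5*(-11) = 18360 + 55 = 18415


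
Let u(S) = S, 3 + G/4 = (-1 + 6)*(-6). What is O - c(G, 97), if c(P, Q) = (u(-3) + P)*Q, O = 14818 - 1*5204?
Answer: 22709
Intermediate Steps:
O = 9614 (O = 14818 - 5204 = 9614)
G = -132 (G = -12 + 4*((-1 + 6)*(-6)) = -12 + 4*(5*(-6)) = -12 + 4*(-30) = -12 - 120 = -132)
c(P, Q) = Q*(-3 + P) (c(P, Q) = (-3 + P)*Q = Q*(-3 + P))
O - c(G, 97) = 9614 - 97*(-3 - 132) = 9614 - 97*(-135) = 9614 - 1*(-13095) = 9614 + 13095 = 22709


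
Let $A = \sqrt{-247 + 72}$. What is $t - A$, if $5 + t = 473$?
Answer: $468 - 5 i \sqrt{7} \approx 468.0 - 13.229 i$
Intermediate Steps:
$t = 468$ ($t = -5 + 473 = 468$)
$A = 5 i \sqrt{7}$ ($A = \sqrt{-175} = 5 i \sqrt{7} \approx 13.229 i$)
$t - A = 468 - 5 i \sqrt{7}$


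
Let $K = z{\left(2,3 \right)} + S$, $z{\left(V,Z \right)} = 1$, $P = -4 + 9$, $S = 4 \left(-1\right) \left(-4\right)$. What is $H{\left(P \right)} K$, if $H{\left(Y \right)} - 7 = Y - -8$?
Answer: $340$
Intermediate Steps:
$S = 16$ ($S = \left(-4\right) \left(-4\right) = 16$)
$P = 5$
$K = 17$ ($K = 1 + 16 = 17$)
$H{\left(Y \right)} = 15 + Y$ ($H{\left(Y \right)} = 7 + \left(Y - -8\right) = 7 + \left(Y + 8\right) = 7 + \left(8 + Y\right) = 15 + Y$)
$H{\left(P \right)} K = \left(15 + 5\right) 17 = 20 \cdot 17 = 340$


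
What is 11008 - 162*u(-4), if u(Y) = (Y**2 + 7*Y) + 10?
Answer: 11332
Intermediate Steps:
u(Y) = 10 + Y**2 + 7*Y
11008 - 162*u(-4) = 11008 - 162*(10 + (-4)**2 + 7*(-4)) = 11008 - 162*(10 + 16 - 28) = 11008 - 162*(-2) = 11008 - 1*(-324) = 11008 + 324 = 11332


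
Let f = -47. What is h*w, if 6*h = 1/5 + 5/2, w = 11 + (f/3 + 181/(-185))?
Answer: -9399/3700 ≈ -2.5403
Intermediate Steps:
w = -3133/555 (w = 11 + (-47/3 + 181/(-185)) = 11 + (-47*⅓ + 181*(-1/185)) = 11 + (-47/3 - 181/185) = 11 - 9238/555 = -3133/555 ≈ -5.6450)
h = 9/20 (h = (1/5 + 5/2)/6 = (1*(⅕) + 5*(½))/6 = (⅕ + 5/2)/6 = (⅙)*(27/10) = 9/20 ≈ 0.45000)
h*w = (9/20)*(-3133/555) = -9399/3700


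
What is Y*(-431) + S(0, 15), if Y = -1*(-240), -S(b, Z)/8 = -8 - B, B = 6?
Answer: -103328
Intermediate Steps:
S(b, Z) = 112 (S(b, Z) = -8*(-8 - 1*6) = -8*(-8 - 6) = -8*(-14) = 112)
Y = 240
Y*(-431) + S(0, 15) = 240*(-431) + 112 = -103440 + 112 = -103328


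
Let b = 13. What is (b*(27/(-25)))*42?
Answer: -14742/25 ≈ -589.68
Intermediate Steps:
(b*(27/(-25)))*42 = (13*(27/(-25)))*42 = (13*(27*(-1/25)))*42 = (13*(-27/25))*42 = -351/25*42 = -14742/25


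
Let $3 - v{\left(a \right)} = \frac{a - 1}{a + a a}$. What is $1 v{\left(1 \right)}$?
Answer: $3$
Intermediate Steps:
$v{\left(a \right)} = 3 - \frac{-1 + a}{a + a^{2}}$ ($v{\left(a \right)} = 3 - \frac{a - 1}{a + a a} = 3 - \frac{-1 + a}{a + a^{2}}$)
$1 v{\left(1 \right)} = 1 \frac{1 + 2 \cdot 1 + 3 \cdot 1^{2}}{1 \left(1 + 1\right)} = 1 \cdot 1 \cdot \frac{1}{2} \left(1 + 2 + 3 \cdot 1\right) = 1 \cdot 1 \cdot \frac{1}{2} \left(1 + 2 + 3\right) = 1 \cdot 1 \cdot \frac{1}{2} \cdot 6 = 1 \cdot 3 = 3$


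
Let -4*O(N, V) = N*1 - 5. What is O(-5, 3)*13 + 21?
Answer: 107/2 ≈ 53.500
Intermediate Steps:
O(N, V) = 5/4 - N/4 (O(N, V) = -(N*1 - 5)/4 = -(N - 5)/4 = -(-5 + N)/4 = 5/4 - N/4)
O(-5, 3)*13 + 21 = (5/4 - ¼*(-5))*13 + 21 = (5/4 + 5/4)*13 + 21 = (5/2)*13 + 21 = 65/2 + 21 = 107/2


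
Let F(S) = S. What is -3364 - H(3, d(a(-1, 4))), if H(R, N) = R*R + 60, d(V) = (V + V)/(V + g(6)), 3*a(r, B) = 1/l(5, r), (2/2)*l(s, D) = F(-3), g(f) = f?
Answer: -3433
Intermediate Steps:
l(s, D) = -3
a(r, B) = -⅑ (a(r, B) = (⅓)/(-3) = (⅓)*(-⅓) = -⅑)
d(V) = 2*V/(6 + V) (d(V) = (V + V)/(V + 6) = (2*V)/(6 + V) = 2*V/(6 + V))
H(R, N) = 60 + R² (H(R, N) = R² + 60 = 60 + R²)
-3364 - H(3, d(a(-1, 4))) = -3364 - (60 + 3²) = -3364 - (60 + 9) = -3364 - 1*69 = -3364 - 69 = -3433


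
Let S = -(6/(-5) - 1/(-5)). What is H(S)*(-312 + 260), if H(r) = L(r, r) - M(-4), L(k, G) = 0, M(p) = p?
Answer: -208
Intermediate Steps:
S = 1 (S = -(6*(-⅕) - 1*(-⅕)) = -(-6/5 + ⅕) = -1*(-1) = 1)
H(r) = 4 (H(r) = 0 - 1*(-4) = 0 + 4 = 4)
H(S)*(-312 + 260) = 4*(-312 + 260) = 4*(-52) = -208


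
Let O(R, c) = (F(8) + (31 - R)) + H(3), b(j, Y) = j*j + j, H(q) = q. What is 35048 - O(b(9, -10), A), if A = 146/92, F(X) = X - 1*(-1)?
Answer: 35095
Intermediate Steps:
F(X) = 1 + X (F(X) = X + 1 = 1 + X)
A = 73/46 (A = 146*(1/92) = 73/46 ≈ 1.5870)
b(j, Y) = j + j**2 (b(j, Y) = j**2 + j = j + j**2)
O(R, c) = 43 - R (O(R, c) = ((1 + 8) + (31 - R)) + 3 = (9 + (31 - R)) + 3 = (40 - R) + 3 = 43 - R)
35048 - O(b(9, -10), A) = 35048 - (43 - 9*(1 + 9)) = 35048 - (43 - 9*10) = 35048 - (43 - 1*90) = 35048 - (43 - 90) = 35048 - 1*(-47) = 35048 + 47 = 35095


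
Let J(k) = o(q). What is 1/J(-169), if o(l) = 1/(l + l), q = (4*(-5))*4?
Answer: -160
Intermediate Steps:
q = -80 (q = -20*4 = -80)
o(l) = 1/(2*l)
J(k) = -1/160 (J(k) = (½)/(-80) = (½)*(-1/80) = -1/160)
1/J(-169) = 1/(-1/160) = -160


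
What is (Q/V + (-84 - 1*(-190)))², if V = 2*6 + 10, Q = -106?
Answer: 1238769/121 ≈ 10238.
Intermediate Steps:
V = 22 (V = 12 + 10 = 22)
(Q/V + (-84 - 1*(-190)))² = (-106/22 + (-84 - 1*(-190)))² = (-106*1/22 + (-84 + 190))² = (-53/11 + 106)² = (1113/11)² = 1238769/121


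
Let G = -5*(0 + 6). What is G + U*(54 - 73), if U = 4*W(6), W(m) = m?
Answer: -486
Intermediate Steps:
G = -30 (G = -5*6 = -30)
U = 24 (U = 4*6 = 24)
G + U*(54 - 73) = -30 + 24*(54 - 73) = -30 + 24*(-19) = -30 - 456 = -486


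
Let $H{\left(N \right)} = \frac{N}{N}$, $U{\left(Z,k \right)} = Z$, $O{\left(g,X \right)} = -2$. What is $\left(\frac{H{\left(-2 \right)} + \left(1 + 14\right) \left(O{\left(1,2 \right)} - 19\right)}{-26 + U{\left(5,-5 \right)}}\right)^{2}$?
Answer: $\frac{98596}{441} \approx 223.57$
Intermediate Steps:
$H{\left(N \right)} = 1$
$\left(\frac{H{\left(-2 \right)} + \left(1 + 14\right) \left(O{\left(1,2 \right)} - 19\right)}{-26 + U{\left(5,-5 \right)}}\right)^{2} = \left(\frac{1 + \left(1 + 14\right) \left(-2 - 19\right)}{-26 + 5}\right)^{2} = \left(\frac{1 + 15 \left(-21\right)}{-21}\right)^{2} = \left(\left(1 - 315\right) \left(- \frac{1}{21}\right)\right)^{2} = \left(\left(-314\right) \left(- \frac{1}{21}\right)\right)^{2} = \left(\frac{314}{21}\right)^{2} = \frac{98596}{441}$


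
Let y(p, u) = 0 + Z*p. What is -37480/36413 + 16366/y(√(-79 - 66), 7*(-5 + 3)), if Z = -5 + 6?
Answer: -37480/36413 - 16366*I*√145/145 ≈ -1.0293 - 1359.1*I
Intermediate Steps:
Z = 1
y(p, u) = p (y(p, u) = 0 + 1*p = 0 + p = p)
-37480/36413 + 16366/y(√(-79 - 66), 7*(-5 + 3)) = -37480/36413 + 16366/(√(-79 - 66)) = -37480*1/36413 + 16366/(√(-145)) = -37480/36413 + 16366/((I*√145)) = -37480/36413 + 16366*(-I*√145/145) = -37480/36413 - 16366*I*√145/145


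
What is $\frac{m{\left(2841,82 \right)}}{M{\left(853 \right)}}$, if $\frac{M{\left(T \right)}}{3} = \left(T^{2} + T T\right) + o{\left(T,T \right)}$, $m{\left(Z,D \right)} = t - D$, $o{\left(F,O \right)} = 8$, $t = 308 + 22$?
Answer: $\frac{124}{2182839} \approx 5.6807 \cdot 10^{-5}$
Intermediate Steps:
$t = 330$
$m{\left(Z,D \right)} = 330 - D$
$M{\left(T \right)} = 24 + 6 T^{2}$ ($M{\left(T \right)} = 3 \left(\left(T^{2} + T T\right) + 8\right) = 3 \left(\left(T^{2} + T^{2}\right) + 8\right) = 3 \left(2 T^{2} + 8\right) = 3 \left(8 + 2 T^{2}\right) = 24 + 6 T^{2}$)
$\frac{m{\left(2841,82 \right)}}{M{\left(853 \right)}} = \frac{330 - 82}{24 + 6 \cdot 853^{2}} = \frac{330 - 82}{24 + 6 \cdot 727609} = \frac{248}{24 + 4365654} = \frac{248}{4365678} = 248 \cdot \frac{1}{4365678} = \frac{124}{2182839}$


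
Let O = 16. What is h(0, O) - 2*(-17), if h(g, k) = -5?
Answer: 29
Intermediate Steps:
h(0, O) - 2*(-17) = -5 - 2*(-17) = -5 + 34 = 29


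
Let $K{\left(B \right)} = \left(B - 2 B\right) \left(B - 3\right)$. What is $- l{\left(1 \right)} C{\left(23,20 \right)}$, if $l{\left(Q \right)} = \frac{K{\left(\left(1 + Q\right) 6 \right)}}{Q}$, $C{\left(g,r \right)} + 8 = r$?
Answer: $1296$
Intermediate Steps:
$C{\left(g,r \right)} = -8 + r$
$K{\left(B \right)} = - B \left(-3 + B\right)$
$l{\left(Q \right)} = \frac{\left(-3 - 6 Q\right) \left(6 + 6 Q\right)}{Q}$ ($l{\left(Q \right)} = \frac{\left(1 + Q\right) 6 \left(3 - \left(1 + Q\right) 6\right)}{Q} = \frac{\left(6 + 6 Q\right) \left(3 - \left(6 + 6 Q\right)\right)}{Q} = \frac{\left(6 + 6 Q\right) \left(-3 - 6 Q\right)}{Q} = \frac{\left(-3 - 6 Q\right) \left(6 + 6 Q\right)}{Q}$)
$- l{\left(1 \right)} C{\left(23,20 \right)} = - (-54 - 36 - \frac{18}{1}) \left(-8 + 20\right) = - (-54 - 36 - 18) 12 = \left(-1\right) \left(-108\right) 12 = 108 \cdot 12 = 1296$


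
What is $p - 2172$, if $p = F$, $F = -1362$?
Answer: $-3534$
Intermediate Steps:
$p = -1362$
$p - 2172 = -1362 - 2172 = -3534$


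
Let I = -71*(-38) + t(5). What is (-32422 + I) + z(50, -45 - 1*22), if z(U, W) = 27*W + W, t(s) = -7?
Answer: -31607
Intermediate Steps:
z(U, W) = 28*W
I = 2691 (I = -71*(-38) - 7 = 2698 - 7 = 2691)
(-32422 + I) + z(50, -45 - 1*22) = (-32422 + 2691) + 28*(-45 - 1*22) = -29731 + 28*(-45 - 22) = -29731 + 28*(-67) = -29731 - 1876 = -31607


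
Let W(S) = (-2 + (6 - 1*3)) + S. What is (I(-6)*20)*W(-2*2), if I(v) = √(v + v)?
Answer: -120*I*√3 ≈ -207.85*I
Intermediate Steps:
I(v) = √2*√v (I(v) = √(2*v) = √2*√v)
W(S) = 1 + S (W(S) = (-2 + (6 - 3)) + S = (-2 + 3) + S = 1 + S)
(I(-6)*20)*W(-2*2) = ((√2*√(-6))*20)*(1 - 2*2) = ((√2*(I*√6))*20)*(1 - 4) = ((2*I*√3)*20)*(-3) = (40*I*√3)*(-3) = -120*I*√3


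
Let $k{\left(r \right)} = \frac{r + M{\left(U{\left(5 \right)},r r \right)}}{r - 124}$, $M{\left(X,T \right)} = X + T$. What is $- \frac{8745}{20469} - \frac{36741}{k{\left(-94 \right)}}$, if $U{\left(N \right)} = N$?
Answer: $\frac{54623580269}{59680781} \approx 915.26$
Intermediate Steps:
$M{\left(X,T \right)} = T + X$
$k{\left(r \right)} = \frac{5 + r + r^{2}}{-124 + r}$ ($k{\left(r \right)} = \frac{r + \left(r r + 5\right)}{r - 124} = \frac{r + \left(r^{2} + 5\right)}{-124 + r} = \frac{r + \left(5 + r^{2}\right)}{-124 + r} = \frac{5 + r + r^{2}}{-124 + r}$)
$- \frac{8745}{20469} - \frac{36741}{k{\left(-94 \right)}} = - \frac{8745}{20469} - \frac{36741}{\frac{1}{-124 - 94} \left(5 - 94 + \left(-94\right)^{2}\right)} = \left(-8745\right) \frac{1}{20469} - \frac{36741}{\frac{1}{-218} \left(5 - 94 + 8836\right)} = - \frac{2915}{6823} - \frac{36741}{\left(- \frac{1}{218}\right) 8747} = - \frac{2915}{6823} - \frac{36741}{- \frac{8747}{218}} = - \frac{2915}{6823} - - \frac{8009538}{8747} = - \frac{2915}{6823} + \frac{8009538}{8747} = \frac{54623580269}{59680781}$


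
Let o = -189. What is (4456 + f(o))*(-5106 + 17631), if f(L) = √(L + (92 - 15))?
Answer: 55811400 + 50100*I*√7 ≈ 5.5811e+7 + 1.3255e+5*I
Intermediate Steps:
f(L) = √(77 + L) (f(L) = √(L + 77) = √(77 + L))
(4456 + f(o))*(-5106 + 17631) = (4456 + √(77 - 189))*(-5106 + 17631) = (4456 + √(-112))*12525 = (4456 + 4*I*√7)*12525 = 55811400 + 50100*I*√7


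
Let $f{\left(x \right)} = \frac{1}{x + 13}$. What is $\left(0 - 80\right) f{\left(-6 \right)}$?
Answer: $- \frac{80}{7} \approx -11.429$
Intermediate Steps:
$f{\left(x \right)} = \frac{1}{13 + x}$
$\left(0 - 80\right) f{\left(-6 \right)} = \frac{0 - 80}{13 - 6} = - \frac{80}{7}$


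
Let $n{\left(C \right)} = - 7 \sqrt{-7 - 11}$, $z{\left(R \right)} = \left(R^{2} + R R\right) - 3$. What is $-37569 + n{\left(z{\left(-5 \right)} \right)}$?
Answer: $-37569 - 21 i \sqrt{2} \approx -37569.0 - 29.698 i$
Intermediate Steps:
$z{\left(R \right)} = -3 + 2 R^{2}$ ($z{\left(R \right)} = \left(R^{2} + R^{2}\right) - 3 = 2 R^{2} - 3 = -3 + 2 R^{2}$)
$n{\left(C \right)} = - 21 i \sqrt{2}$ ($n{\left(C \right)} = - 7 \sqrt{-18} = - 7 \cdot 3 i \sqrt{2} = - 21 i \sqrt{2}$)
$-37569 + n{\left(z{\left(-5 \right)} \right)} = -37569 - 21 i \sqrt{2}$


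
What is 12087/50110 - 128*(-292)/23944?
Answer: 3702607/2054510 ≈ 1.8022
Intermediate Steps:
12087/50110 - 128*(-292)/23944 = 12087*(1/50110) + 37376*(1/23944) = 12087/50110 + 64/41 = 3702607/2054510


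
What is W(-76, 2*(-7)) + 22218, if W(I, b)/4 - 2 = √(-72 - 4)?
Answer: 22226 + 8*I*√19 ≈ 22226.0 + 34.871*I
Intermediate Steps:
W(I, b) = 8 + 8*I*√19 (W(I, b) = 8 + 4*√(-72 - 4) = 8 + 4*√(-76) = 8 + 4*(2*I*√19) = 8 + 8*I*√19)
W(-76, 2*(-7)) + 22218 = (8 + 8*I*√19) + 22218 = 22226 + 8*I*√19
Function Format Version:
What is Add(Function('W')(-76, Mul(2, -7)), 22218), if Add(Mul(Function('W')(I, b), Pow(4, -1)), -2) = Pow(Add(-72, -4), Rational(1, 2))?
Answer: Add(22226, Mul(8, I, Pow(19, Rational(1, 2)))) ≈ Add(22226., Mul(34.871, I))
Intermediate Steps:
Function('W')(I, b) = Add(8, Mul(8, I, Pow(19, Rational(1, 2)))) (Function('W')(I, b) = Add(8, Mul(4, Pow(Add(-72, -4), Rational(1, 2)))) = Add(8, Mul(4, Pow(-76, Rational(1, 2)))) = Add(8, Mul(4, Mul(2, I, Pow(19, Rational(1, 2))))) = Add(8, Mul(8, I, Pow(19, Rational(1, 2)))))
Add(Function('W')(-76, Mul(2, -7)), 22218) = Add(Add(8, Mul(8, I, Pow(19, Rational(1, 2)))), 22218) = Add(22226, Mul(8, I, Pow(19, Rational(1, 2))))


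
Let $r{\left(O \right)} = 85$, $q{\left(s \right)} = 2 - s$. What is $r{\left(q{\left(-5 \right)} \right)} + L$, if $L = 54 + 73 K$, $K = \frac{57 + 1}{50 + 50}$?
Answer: $\frac{9067}{50} \approx 181.34$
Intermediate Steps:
$K = \frac{29}{50}$ ($K = \frac{58}{100} = 58 \cdot \frac{1}{100} = \frac{29}{50} \approx 0.58$)
$L = \frac{4817}{50}$ ($L = 54 + 73 \cdot \frac{29}{50} = 54 + \frac{2117}{50} = \frac{4817}{50} \approx 96.34$)
$r{\left(q{\left(-5 \right)} \right)} + L = 85 + \frac{4817}{50} = \frac{9067}{50}$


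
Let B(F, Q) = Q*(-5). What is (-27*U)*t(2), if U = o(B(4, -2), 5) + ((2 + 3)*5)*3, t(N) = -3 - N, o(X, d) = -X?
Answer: 8775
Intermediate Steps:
B(F, Q) = -5*Q
U = 65 (U = -(-5)*(-2) + ((2 + 3)*5)*3 = -1*10 + (5*5)*3 = -10 + 25*3 = -10 + 75 = 65)
(-27*U)*t(2) = (-27*65)*(-3 - 1*2) = -1755*(-3 - 2) = -1755*(-5) = 8775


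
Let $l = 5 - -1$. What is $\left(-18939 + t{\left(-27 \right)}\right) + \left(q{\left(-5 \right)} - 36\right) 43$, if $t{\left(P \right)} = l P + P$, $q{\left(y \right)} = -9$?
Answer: $-21063$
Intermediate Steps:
$l = 6$ ($l = 5 + 1 = 6$)
$t{\left(P \right)} = 7 P$ ($t{\left(P \right)} = 6 P + P = 7 P$)
$\left(-18939 + t{\left(-27 \right)}\right) + \left(q{\left(-5 \right)} - 36\right) 43 = \left(-18939 + 7 \left(-27\right)\right) + \left(-9 - 36\right) 43 = \left(-18939 - 189\right) - 1935 = -19128 - 1935 = -21063$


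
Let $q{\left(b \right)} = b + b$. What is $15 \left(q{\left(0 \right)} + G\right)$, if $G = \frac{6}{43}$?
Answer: $\frac{90}{43} \approx 2.093$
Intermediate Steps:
$q{\left(b \right)} = 2 b$
$G = \frac{6}{43}$ ($G = 6 \cdot \frac{1}{43} = \frac{6}{43} \approx 0.13953$)
$15 \left(q{\left(0 \right)} + G\right) = 15 \left(2 \cdot 0 + \frac{6}{43}\right) = 15 \left(0 + \frac{6}{43}\right) = 15 \cdot \frac{6}{43} = \frac{90}{43}$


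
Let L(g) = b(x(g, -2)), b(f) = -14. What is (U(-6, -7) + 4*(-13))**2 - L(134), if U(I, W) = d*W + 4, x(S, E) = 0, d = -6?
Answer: 50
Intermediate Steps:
L(g) = -14
U(I, W) = 4 - 6*W (U(I, W) = -6*W + 4 = 4 - 6*W)
(U(-6, -7) + 4*(-13))**2 - L(134) = ((4 - 6*(-7)) + 4*(-13))**2 - 1*(-14) = ((4 + 42) - 52)**2 + 14 = (46 - 52)**2 + 14 = (-6)**2 + 14 = 36 + 14 = 50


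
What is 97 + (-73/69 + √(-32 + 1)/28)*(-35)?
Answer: 9248/69 - 5*I*√31/4 ≈ 134.03 - 6.9597*I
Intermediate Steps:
97 + (-73/69 + √(-32 + 1)/28)*(-35) = 97 + (-73*1/69 + √(-31)*(1/28))*(-35) = 97 + (-73/69 + (I*√31)*(1/28))*(-35) = 97 + (-73/69 + I*√31/28)*(-35) = 97 + (2555/69 - 5*I*√31/4) = 9248/69 - 5*I*√31/4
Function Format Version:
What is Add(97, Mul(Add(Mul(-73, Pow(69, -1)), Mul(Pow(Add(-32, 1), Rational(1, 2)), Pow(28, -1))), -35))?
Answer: Add(Rational(9248, 69), Mul(Rational(-5, 4), I, Pow(31, Rational(1, 2)))) ≈ Add(134.03, Mul(-6.9597, I))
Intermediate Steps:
Add(97, Mul(Add(Mul(-73, Pow(69, -1)), Mul(Pow(Add(-32, 1), Rational(1, 2)), Pow(28, -1))), -35)) = Add(97, Mul(Add(Mul(-73, Rational(1, 69)), Mul(Pow(-31, Rational(1, 2)), Rational(1, 28))), -35)) = Add(97, Mul(Add(Rational(-73, 69), Mul(Mul(I, Pow(31, Rational(1, 2))), Rational(1, 28))), -35)) = Add(97, Mul(Add(Rational(-73, 69), Mul(Rational(1, 28), I, Pow(31, Rational(1, 2)))), -35)) = Add(97, Add(Rational(2555, 69), Mul(Rational(-5, 4), I, Pow(31, Rational(1, 2))))) = Add(Rational(9248, 69), Mul(Rational(-5, 4), I, Pow(31, Rational(1, 2))))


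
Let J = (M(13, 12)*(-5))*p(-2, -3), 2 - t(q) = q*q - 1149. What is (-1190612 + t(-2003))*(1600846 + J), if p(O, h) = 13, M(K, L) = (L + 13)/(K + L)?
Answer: -8326414348070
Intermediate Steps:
M(K, L) = (13 + L)/(K + L)
t(q) = 1151 - q² (t(q) = 2 - (q*q - 1149) = 2 - (q² - 1149) = 2 - (-1149 + q²) = 2 + (1149 - q²) = 1151 - q²)
J = -65 (J = (((13 + 12)/(13 + 12))*(-5))*13 = ((25/25)*(-5))*13 = (((1/25)*25)*(-5))*13 = (1*(-5))*13 = -5*13 = -65)
(-1190612 + t(-2003))*(1600846 + J) = (-1190612 + (1151 - 1*(-2003)²))*(1600846 - 65) = (-1190612 + (1151 - 1*4012009))*1600781 = (-1190612 + (1151 - 4012009))*1600781 = (-1190612 - 4010858)*1600781 = -5201470*1600781 = -8326414348070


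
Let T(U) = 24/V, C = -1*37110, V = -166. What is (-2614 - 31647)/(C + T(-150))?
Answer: 2843663/3080142 ≈ 0.92322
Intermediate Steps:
C = -37110
T(U) = -12/83 (T(U) = 24/(-166) = 24*(-1/166) = -12/83)
(-2614 - 31647)/(C + T(-150)) = (-2614 - 31647)/(-37110 - 12/83) = -34261/(-3080142/83) = -34261*(-83/3080142) = 2843663/3080142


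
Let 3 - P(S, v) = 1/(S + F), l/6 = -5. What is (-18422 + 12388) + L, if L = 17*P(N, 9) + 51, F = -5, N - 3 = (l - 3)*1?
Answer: -207603/35 ≈ -5931.5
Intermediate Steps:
l = -30 (l = 6*(-5) = -30)
N = -30 (N = 3 + (-30 - 3)*1 = 3 - 33*1 = 3 - 33 = -30)
P(S, v) = 3 - 1/(-5 + S) (P(S, v) = 3 - 1/(S - 5) = 3 - 1/(-5 + S))
L = 3587/35 (L = 17*((-16 + 3*(-30))/(-5 - 30)) + 51 = 17*((-16 - 90)/(-35)) + 51 = 17*(-1/35*(-106)) + 51 = 17*(106/35) + 51 = 1802/35 + 51 = 3587/35 ≈ 102.49)
(-18422 + 12388) + L = (-18422 + 12388) + 3587/35 = -6034 + 3587/35 = -207603/35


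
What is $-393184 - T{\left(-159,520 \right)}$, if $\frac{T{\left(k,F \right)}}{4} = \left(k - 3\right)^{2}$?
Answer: $-498160$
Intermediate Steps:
$T{\left(k,F \right)} = 4 \left(-3 + k\right)^{2}$ ($T{\left(k,F \right)} = 4 \left(k - 3\right)^{2} = 4 \left(-3 + k\right)^{2}$)
$-393184 - T{\left(-159,520 \right)} = -393184 - 4 \left(-3 - 159\right)^{2} = -393184 - 4 \left(-162\right)^{2} = -393184 - 4 \cdot 26244 = -393184 - 104976 = -498160$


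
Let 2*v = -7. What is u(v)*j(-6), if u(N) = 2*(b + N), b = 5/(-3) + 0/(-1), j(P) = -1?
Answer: 31/3 ≈ 10.333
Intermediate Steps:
b = -5/3 (b = 5*(-⅓) + 0*(-1) = -5/3 + 0 = -5/3 ≈ -1.6667)
v = -7/2 (v = (½)*(-7) = -7/2 ≈ -3.5000)
u(N) = -10/3 + 2*N (u(N) = 2*(-5/3 + N) = -10/3 + 2*N)
u(v)*j(-6) = (-10/3 + 2*(-7/2))*(-1) = (-10/3 - 7)*(-1) = -31/3*(-1) = 31/3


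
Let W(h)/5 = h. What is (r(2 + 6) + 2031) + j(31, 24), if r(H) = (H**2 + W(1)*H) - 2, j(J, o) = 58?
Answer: 2191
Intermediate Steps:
W(h) = 5*h
r(H) = -2 + H**2 + 5*H (r(H) = (H**2 + (5*1)*H) - 2 = (H**2 + 5*H) - 2 = -2 + H**2 + 5*H)
(r(2 + 6) + 2031) + j(31, 24) = ((-2 + (2 + 6)**2 + 5*(2 + 6)) + 2031) + 58 = ((-2 + 8**2 + 5*8) + 2031) + 58 = ((-2 + 64 + 40) + 2031) + 58 = (102 + 2031) + 58 = 2133 + 58 = 2191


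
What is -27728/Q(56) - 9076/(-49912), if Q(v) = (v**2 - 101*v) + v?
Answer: 5493450/480403 ≈ 11.435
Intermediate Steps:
Q(v) = v**2 - 100*v
-27728/Q(56) - 9076/(-49912) = -27728*1/(56*(-100 + 56)) - 9076/(-49912) = -27728/(56*(-44)) - 9076*(-1/49912) = -27728/(-2464) + 2269/12478 = -27728*(-1/2464) + 2269/12478 = 1733/154 + 2269/12478 = 5493450/480403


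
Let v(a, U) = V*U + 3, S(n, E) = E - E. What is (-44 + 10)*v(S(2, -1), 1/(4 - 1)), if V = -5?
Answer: -136/3 ≈ -45.333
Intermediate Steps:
S(n, E) = 0
v(a, U) = 3 - 5*U (v(a, U) = -5*U + 3 = 3 - 5*U)
(-44 + 10)*v(S(2, -1), 1/(4 - 1)) = (-44 + 10)*(3 - 5/(4 - 1)) = -34*(3 - 5/3) = -34*4/3 = -136/3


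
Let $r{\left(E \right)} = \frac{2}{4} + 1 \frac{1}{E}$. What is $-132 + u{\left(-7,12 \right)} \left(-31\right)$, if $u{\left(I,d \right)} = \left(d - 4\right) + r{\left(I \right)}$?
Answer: $- \frac{5475}{14} \approx -391.07$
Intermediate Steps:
$r{\left(E \right)} = \frac{1}{2} + \frac{1}{E}$ ($r{\left(E \right)} = 2 \cdot \frac{1}{4} + \frac{1}{E} = \frac{1}{2} + \frac{1}{E}$)
$u{\left(I,d \right)} = -4 + d + \frac{2 + I}{2 I}$ ($u{\left(I,d \right)} = \left(d - 4\right) + \frac{2 + I}{2 I} = \left(-4 + d\right) + \frac{2 + I}{2 I} = -4 + d + \frac{2 + I}{2 I}$)
$-132 + u{\left(-7,12 \right)} \left(-31\right) = -132 + \left(- \frac{7}{2} + 12 + \frac{1}{-7}\right) \left(-31\right) = -132 + \left(- \frac{7}{2} + 12 - \frac{1}{7}\right) \left(-31\right) = -132 + \frac{117}{14} \left(-31\right) = -132 - \frac{3627}{14} = - \frac{5475}{14}$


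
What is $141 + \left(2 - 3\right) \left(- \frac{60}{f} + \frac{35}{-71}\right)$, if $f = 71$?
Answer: $\frac{10106}{71} \approx 142.34$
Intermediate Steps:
$141 + \left(2 - 3\right) \left(- \frac{60}{f} + \frac{35}{-71}\right) = 141 + \left(2 - 3\right) \left(- \frac{60}{71} + \frac{35}{-71}\right) = 141 + \left(2 - 3\right) \left(\left(-60\right) \frac{1}{71} + 35 \left(- \frac{1}{71}\right)\right) = 141 - \left(- \frac{60}{71} - \frac{35}{71}\right) = 141 - - \frac{95}{71} = 141 + \frac{95}{71} = \frac{10106}{71}$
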